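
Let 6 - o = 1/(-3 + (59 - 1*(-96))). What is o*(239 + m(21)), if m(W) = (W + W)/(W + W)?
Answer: 27330/19 ≈ 1438.4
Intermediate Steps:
m(W) = 1 (m(W) = (2*W)/((2*W)) = (2*W)*(1/(2*W)) = 1)
o = 911/152 (o = 6 - 1/(-3 + (59 - 1*(-96))) = 6 - 1/(-3 + (59 + 96)) = 6 - 1/(-3 + 155) = 6 - 1/152 = 911/152 ≈ 5.9934)
o*(239 + m(21)) = 911*(239 + 1)/152 = (911/152)*240 = 27330/19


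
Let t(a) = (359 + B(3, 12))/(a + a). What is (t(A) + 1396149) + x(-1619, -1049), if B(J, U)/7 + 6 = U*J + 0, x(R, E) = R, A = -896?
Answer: 2498997191/1792 ≈ 1.3945e+6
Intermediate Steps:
B(J, U) = -42 + 7*J*U (B(J, U) = -42 + 7*(U*J + 0) = -42 + 7*(J*U + 0) = -42 + 7*(J*U) = -42 + 7*J*U)
t(a) = 569/(2*a) (t(a) = (359 + (-42 + 7*3*12))/(a + a) = (359 + (-42 + 252))/((2*a)) = (359 + 210)*(1/(2*a)) = 569*(1/(2*a)) = 569/(2*a))
(t(A) + 1396149) + x(-1619, -1049) = ((569/2)/(-896) + 1396149) - 1619 = ((569/2)*(-1/896) + 1396149) - 1619 = (-569/1792 + 1396149) - 1619 = 2501898439/1792 - 1619 = 2498997191/1792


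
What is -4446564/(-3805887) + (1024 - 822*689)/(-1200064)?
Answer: 1247959783559/761217996128 ≈ 1.6394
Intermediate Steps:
-4446564/(-3805887) + (1024 - 822*689)/(-1200064) = -4446564*(-1/3805887) + (1024 - 566358)*(-1/1200064) = 1482188/1268629 - 565334*(-1/1200064) = 1482188/1268629 + 282667/600032 = 1247959783559/761217996128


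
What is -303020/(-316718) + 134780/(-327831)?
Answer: 28326048790/51914989329 ≈ 0.54562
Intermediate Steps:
-303020/(-316718) + 134780/(-327831) = -303020*(-1/316718) + 134780*(-1/327831) = 151510/158359 - 134780/327831 = 28326048790/51914989329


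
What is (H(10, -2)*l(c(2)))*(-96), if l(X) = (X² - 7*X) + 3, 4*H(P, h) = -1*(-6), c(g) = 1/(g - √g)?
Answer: 360 + 360*√2 ≈ 869.12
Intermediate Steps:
H(P, h) = 3/2 (H(P, h) = (-1*(-6))/4 = (¼)*6 = 3/2)
l(X) = 3 + X² - 7*X
(H(10, -2)*l(c(2)))*(-96) = (3*(3 + (1/(2 - √2))² - 7/(2 - √2))/2)*(-96) = (3*(3 + (2 - √2)⁻² - 7/(2 - √2))/2)*(-96) = (9/2 - 21/(2*(2 - √2)) + 3/(2*(2 - √2)²))*(-96) = -432 - 144/(2 - √2)² + 1008/(2 - √2)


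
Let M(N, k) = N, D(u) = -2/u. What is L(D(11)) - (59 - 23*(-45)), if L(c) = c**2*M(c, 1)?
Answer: -1456122/1331 ≈ -1094.0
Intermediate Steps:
L(c) = c**3 (L(c) = c**2*c = c**3)
L(D(11)) - (59 - 23*(-45)) = (-2/11)**3 - (59 - 23*(-45)) = (-2*1/11)**3 - (59 + 1035) = (-2/11)**3 - 1*1094 = -8/1331 - 1094 = -1456122/1331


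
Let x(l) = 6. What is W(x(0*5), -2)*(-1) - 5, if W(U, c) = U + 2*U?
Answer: -23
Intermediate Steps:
W(U, c) = 3*U
W(x(0*5), -2)*(-1) - 5 = (3*6)*(-1) - 5 = 18*(-1) - 5 = -18 - 5 = -23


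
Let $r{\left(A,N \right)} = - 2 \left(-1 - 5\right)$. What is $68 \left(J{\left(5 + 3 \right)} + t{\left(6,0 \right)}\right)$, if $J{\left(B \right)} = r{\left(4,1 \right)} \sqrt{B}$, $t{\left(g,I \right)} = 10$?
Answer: $680 + 1632 \sqrt{2} \approx 2988.0$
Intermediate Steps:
$r{\left(A,N \right)} = 12$ ($r{\left(A,N \right)} = \left(-2\right) \left(-6\right) = 12$)
$J{\left(B \right)} = 12 \sqrt{B}$
$68 \left(J{\left(5 + 3 \right)} + t{\left(6,0 \right)}\right) = 68 \left(12 \sqrt{5 + 3} + 10\right) = 68 \left(12 \sqrt{8} + 10\right) = 68 \left(12 \cdot 2 \sqrt{2} + 10\right) = 68 \left(24 \sqrt{2} + 10\right) = 68 \left(10 + 24 \sqrt{2}\right) = 680 + 1632 \sqrt{2}$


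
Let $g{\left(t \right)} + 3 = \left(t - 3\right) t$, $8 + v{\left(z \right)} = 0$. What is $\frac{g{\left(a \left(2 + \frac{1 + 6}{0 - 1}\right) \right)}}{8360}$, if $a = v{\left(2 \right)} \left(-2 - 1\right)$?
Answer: $\frac{14757}{8360} \approx 1.7652$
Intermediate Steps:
$v{\left(z \right)} = -8$ ($v{\left(z \right)} = -8 + 0 = -8$)
$a = 24$ ($a = - 8 \left(-2 - 1\right) = \left(-8\right) \left(-3\right) = 24$)
$g{\left(t \right)} = -3 + t \left(-3 + t\right)$ ($g{\left(t \right)} = -3 + \left(t - 3\right) t = -3 + \left(-3 + t\right) t = -3 + t \left(-3 + t\right)$)
$\frac{g{\left(a \left(2 + \frac{1 + 6}{0 - 1}\right) \right)}}{8360} = \frac{-3 + \left(24 \left(2 + \frac{1 + 6}{0 - 1}\right)\right)^{2} - 3 \cdot 24 \left(2 + \frac{1 + 6}{0 - 1}\right)}{8360} = \left(-3 + \left(24 \left(2 + \frac{7}{-1}\right)\right)^{2} - 3 \cdot 24 \left(2 + \frac{7}{-1}\right)\right) \frac{1}{8360} = \left(-3 + \left(24 \left(2 + 7 \left(-1\right)\right)\right)^{2} - 3 \cdot 24 \left(2 + 7 \left(-1\right)\right)\right) \frac{1}{8360} = \left(-3 + \left(24 \left(2 - 7\right)\right)^{2} - 3 \cdot 24 \left(2 - 7\right)\right) \frac{1}{8360} = \left(-3 + \left(24 \left(-5\right)\right)^{2} - 3 \cdot 24 \left(-5\right)\right) \frac{1}{8360} = \left(-3 + \left(-120\right)^{2} - -360\right) \frac{1}{8360} = \left(-3 + 14400 + 360\right) \frac{1}{8360} = 14757 \cdot \frac{1}{8360} = \frac{14757}{8360}$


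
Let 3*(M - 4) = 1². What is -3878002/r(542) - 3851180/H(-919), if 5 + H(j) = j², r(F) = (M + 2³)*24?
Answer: -409541225799/31248572 ≈ -13106.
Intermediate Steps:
M = 13/3 (M = 4 + (⅓)*1² = 4 + (⅓)*1 = 4 + ⅓ = 13/3 ≈ 4.3333)
r(F) = 296 (r(F) = (13/3 + 2³)*24 = (13/3 + 8)*24 = (37/3)*24 = 296)
H(j) = -5 + j²
-3878002/r(542) - 3851180/H(-919) = -3878002/296 - 3851180/(-5 + (-919)²) = -3878002*1/296 - 3851180/(-5 + 844561) = -1939001/148 - 3851180/844556 = -1939001/148 - 3851180*1/844556 = -1939001/148 - 962795/211139 = -409541225799/31248572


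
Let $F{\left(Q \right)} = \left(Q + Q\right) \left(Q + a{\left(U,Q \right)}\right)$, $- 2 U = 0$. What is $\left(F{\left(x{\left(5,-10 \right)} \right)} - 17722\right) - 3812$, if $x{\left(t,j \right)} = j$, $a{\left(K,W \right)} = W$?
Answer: $-21134$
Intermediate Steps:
$U = 0$ ($U = \left(- \frac{1}{2}\right) 0 = 0$)
$F{\left(Q \right)} = 4 Q^{2}$ ($F{\left(Q \right)} = \left(Q + Q\right) \left(Q + Q\right) = 2 Q 2 Q = 4 Q^{2}$)
$\left(F{\left(x{\left(5,-10 \right)} \right)} - 17722\right) - 3812 = \left(4 \left(-10\right)^{2} - 17722\right) - 3812 = \left(4 \cdot 100 - 17722\right) - 3812 = \left(400 - 17722\right) - 3812 = -17322 - 3812 = -21134$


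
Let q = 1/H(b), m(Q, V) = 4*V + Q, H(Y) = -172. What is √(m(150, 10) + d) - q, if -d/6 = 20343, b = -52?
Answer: 1/172 + 2*I*√30467 ≈ 0.005814 + 349.1*I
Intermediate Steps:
d = -122058 (d = -6*20343 = -122058)
m(Q, V) = Q + 4*V
q = -1/172 (q = 1/(-172) = -1/172 ≈ -0.0058140)
√(m(150, 10) + d) - q = √((150 + 4*10) - 122058) - 1*(-1/172) = √((150 + 40) - 122058) + 1/172 = √(190 - 122058) + 1/172 = √(-121868) + 1/172 = 2*I*√30467 + 1/172 = 1/172 + 2*I*√30467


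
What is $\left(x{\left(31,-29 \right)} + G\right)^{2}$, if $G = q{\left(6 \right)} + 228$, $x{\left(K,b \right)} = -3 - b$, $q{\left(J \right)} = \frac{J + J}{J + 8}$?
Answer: $\frac{3182656}{49} \approx 64952.0$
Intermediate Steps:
$q{\left(J \right)} = \frac{2 J}{8 + J}$
$G = \frac{1602}{7}$ ($G = 2 \cdot 6 \frac{1}{8 + 6} + 228 = 2 \cdot 6 \cdot \frac{1}{14} + 228 = \frac{6}{7} + 228 = \frac{1602}{7} \approx 228.86$)
$\left(x{\left(31,-29 \right)} + G\right)^{2} = \left(\left(-3 - -29\right) + \frac{1602}{7}\right)^{2} = \left(\left(-3 + 29\right) + \frac{1602}{7}\right)^{2} = \left(26 + \frac{1602}{7}\right)^{2} = \left(\frac{1784}{7}\right)^{2} = \frac{3182656}{49}$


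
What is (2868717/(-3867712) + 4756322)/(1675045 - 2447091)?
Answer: -18396080806547/2986051578752 ≈ -6.1607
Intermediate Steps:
(2868717/(-3867712) + 4756322)/(1675045 - 2447091) = (2868717*(-1/3867712) + 4756322)/(-772046) = (-2868717/3867712 + 4756322)*(-1/772046) = (18396080806547/3867712)*(-1/772046) = -18396080806547/2986051578752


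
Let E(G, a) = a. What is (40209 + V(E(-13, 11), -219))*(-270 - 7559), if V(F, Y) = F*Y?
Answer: -295936200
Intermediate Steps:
(40209 + V(E(-13, 11), -219))*(-270 - 7559) = (40209 + 11*(-219))*(-270 - 7559) = (40209 - 2409)*(-7829) = 37800*(-7829) = -295936200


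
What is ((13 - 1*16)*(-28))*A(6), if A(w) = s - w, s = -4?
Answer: -840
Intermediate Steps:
A(w) = -4 - w
((13 - 1*16)*(-28))*A(6) = ((13 - 1*16)*(-28))*(-4 - 1*6) = ((13 - 16)*(-28))*(-4 - 6) = -3*(-28)*(-10) = 84*(-10) = -840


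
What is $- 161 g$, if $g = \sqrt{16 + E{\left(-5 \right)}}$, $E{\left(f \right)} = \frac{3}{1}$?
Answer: $- 161 \sqrt{19} \approx -701.78$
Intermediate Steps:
$E{\left(f \right)} = 3$ ($E{\left(f \right)} = 3 \cdot 1 = 3$)
$g = \sqrt{19}$ ($g = \sqrt{16 + 3} = \sqrt{19} \approx 4.3589$)
$- 161 g = - 161 \sqrt{19}$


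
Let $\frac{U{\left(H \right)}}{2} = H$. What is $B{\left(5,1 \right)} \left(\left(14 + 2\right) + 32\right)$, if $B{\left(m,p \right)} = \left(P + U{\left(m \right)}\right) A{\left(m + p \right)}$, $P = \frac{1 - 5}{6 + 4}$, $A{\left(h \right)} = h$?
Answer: $\frac{13824}{5} \approx 2764.8$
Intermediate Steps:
$U{\left(H \right)} = 2 H$
$P = - \frac{2}{5}$ ($P = - \frac{4}{10} = \left(-4\right) \frac{1}{10} = - \frac{2}{5} \approx -0.4$)
$B{\left(m,p \right)} = \left(- \frac{2}{5} + 2 m\right) \left(m + p\right)$
$B{\left(5,1 \right)} \left(\left(14 + 2\right) + 32\right) = \frac{2 \left(-1 + 5 \cdot 5\right) \left(5 + 1\right)}{5} \left(\left(14 + 2\right) + 32\right) = \frac{2}{5} \left(-1 + 25\right) 6 \left(16 + 32\right) = \frac{2}{5} \cdot 24 \cdot 6 \cdot 48 = \frac{288}{5} \cdot 48 = \frac{13824}{5}$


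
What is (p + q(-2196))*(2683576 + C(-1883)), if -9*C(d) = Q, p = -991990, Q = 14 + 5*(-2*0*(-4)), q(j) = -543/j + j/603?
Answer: -587517524481659485/220698 ≈ -2.6621e+12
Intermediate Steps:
q(j) = -543/j + j/603 (q(j) = -543/j + j*(1/603) = -543/j + j/603)
Q = 14 (Q = 14 + 5*(0*(-4)) = 14 + 5*0 = 14 + 0 = 14)
C(d) = -14/9 (C(d) = -1/9*14 = -14/9)
(p + q(-2196))*(2683576 + C(-1883)) = (-991990 + (-543/(-2196) + (1/603)*(-2196)))*(2683576 - 14/9) = (-991990 + (-543*(-1/2196) - 244/67))*(24152170/9) = (-991990 + (181/732 - 244/67))*(24152170/9) = (-991990 - 166481/49044)*(24152170/9) = -48651324041/49044*24152170/9 = -587517524481659485/220698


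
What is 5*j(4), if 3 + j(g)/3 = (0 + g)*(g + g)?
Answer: 435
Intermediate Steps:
j(g) = -9 + 6*g**2 (j(g) = -9 + 3*((0 + g)*(g + g)) = -9 + 3*(g*(2*g)) = -9 + 3*(2*g**2) = -9 + 6*g**2)
5*j(4) = 5*(-9 + 6*4**2) = 5*(-9 + 6*16) = 5*(-9 + 96) = 5*87 = 435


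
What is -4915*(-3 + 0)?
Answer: 14745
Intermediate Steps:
-4915*(-3 + 0) = -4915*(-3) = 14745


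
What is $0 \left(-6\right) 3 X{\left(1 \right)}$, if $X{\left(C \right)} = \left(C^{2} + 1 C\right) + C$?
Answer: $0$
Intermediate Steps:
$X{\left(C \right)} = C^{2} + 2 C$ ($X{\left(C \right)} = \left(C^{2} + C\right) + C = \left(C + C^{2}\right) + C = C^{2} + 2 C$)
$0 \left(-6\right) 3 X{\left(1 \right)} = 0 \left(-6\right) 3 \cdot 1 \left(2 + 1\right) = 0 \cdot 3 \cdot 1 \cdot 3 = 0 \cdot 3 = 0$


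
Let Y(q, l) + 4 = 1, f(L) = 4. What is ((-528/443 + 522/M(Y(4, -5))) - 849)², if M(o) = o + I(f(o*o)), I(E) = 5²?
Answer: 16219644679044/23746129 ≈ 6.8304e+5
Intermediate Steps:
Y(q, l) = -3 (Y(q, l) = -4 + 1 = -3)
I(E) = 25
M(o) = 25 + o (M(o) = o + 25 = 25 + o)
((-528/443 + 522/M(Y(4, -5))) - 849)² = ((-528/443 + 522/(25 - 3)) - 849)² = ((-528*1/443 + 522/22) - 849)² = ((-528/443 + 522*(1/22)) - 849)² = ((-528/443 + 261/11) - 849)² = (109815/4873 - 849)² = (-4027362/4873)² = 16219644679044/23746129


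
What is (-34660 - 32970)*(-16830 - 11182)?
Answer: 1894451560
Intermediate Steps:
(-34660 - 32970)*(-16830 - 11182) = -67630*(-28012) = 1894451560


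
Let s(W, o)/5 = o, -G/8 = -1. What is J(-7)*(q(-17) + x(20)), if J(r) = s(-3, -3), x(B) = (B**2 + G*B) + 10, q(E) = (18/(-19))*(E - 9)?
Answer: -169470/19 ≈ -8919.5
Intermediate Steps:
G = 8 (G = -8*(-1) = 8)
s(W, o) = 5*o
q(E) = 162/19 - 18*E/19 (q(E) = (18*(-1/19))*(-9 + E) = -18*(-9 + E)/19 = 162/19 - 18*E/19)
x(B) = 10 + B**2 + 8*B (x(B) = (B**2 + 8*B) + 10 = 10 + B**2 + 8*B)
J(r) = -15 (J(r) = 5*(-3) = -15)
J(-7)*(q(-17) + x(20)) = -15*((162/19 - 18/19*(-17)) + (10 + 20**2 + 8*20)) = -15*((162/19 + 306/19) + (10 + 400 + 160)) = -15*(468/19 + 570) = -15*11298/19 = -169470/19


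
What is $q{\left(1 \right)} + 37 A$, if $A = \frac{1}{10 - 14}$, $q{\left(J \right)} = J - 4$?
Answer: $- \frac{49}{4} \approx -12.25$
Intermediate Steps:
$q{\left(J \right)} = -4 + J$ ($q{\left(J \right)} = J - 4 = -4 + J$)
$A = - \frac{1}{4}$ ($A = \frac{1}{-4} = - \frac{1}{4} \approx -0.25$)
$q{\left(1 \right)} + 37 A = \left(-4 + 1\right) + 37 \left(- \frac{1}{4}\right) = -3 - \frac{37}{4} = - \frac{49}{4}$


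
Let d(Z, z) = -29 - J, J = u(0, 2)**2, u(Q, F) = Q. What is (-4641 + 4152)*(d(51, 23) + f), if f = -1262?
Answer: 631299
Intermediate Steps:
J = 0 (J = 0**2 = 0)
d(Z, z) = -29 (d(Z, z) = -29 - 1*0 = -29 + 0 = -29)
(-4641 + 4152)*(d(51, 23) + f) = (-4641 + 4152)*(-29 - 1262) = -489*(-1291) = 631299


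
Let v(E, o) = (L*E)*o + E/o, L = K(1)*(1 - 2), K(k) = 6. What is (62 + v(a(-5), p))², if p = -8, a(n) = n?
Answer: 2013561/64 ≈ 31462.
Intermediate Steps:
L = -6 (L = 6*(1 - 2) = 6*(-1) = -6)
v(E, o) = E/o - 6*E*o (v(E, o) = (-6*E)*o + E/o = -6*E*o + E/o = E/o - 6*E*o)
(62 + v(a(-5), p))² = (62 + (-5/(-8) - 6*(-5)*(-8)))² = (62 + (-5*(-⅛) - 240))² = (62 + (5/8 - 240))² = (62 - 1915/8)² = (-1419/8)² = 2013561/64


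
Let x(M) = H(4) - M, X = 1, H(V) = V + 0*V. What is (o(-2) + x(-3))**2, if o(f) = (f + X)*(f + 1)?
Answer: 64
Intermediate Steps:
H(V) = V (H(V) = V + 0 = V)
x(M) = 4 - M
o(f) = (1 + f)**2 (o(f) = (f + 1)*(f + 1) = (1 + f)*(1 + f) = (1 + f)**2)
(o(-2) + x(-3))**2 = ((1 + (-2)**2 + 2*(-2)) + (4 - 1*(-3)))**2 = ((1 + 4 - 4) + (4 + 3))**2 = (1 + 7)**2 = 8**2 = 64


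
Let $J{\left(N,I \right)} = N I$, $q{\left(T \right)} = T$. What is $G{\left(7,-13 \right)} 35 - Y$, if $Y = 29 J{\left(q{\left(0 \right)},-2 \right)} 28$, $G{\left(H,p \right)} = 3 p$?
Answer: $-1365$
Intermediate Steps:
$J{\left(N,I \right)} = I N$
$Y = 0$ ($Y = 29 \left(\left(-2\right) 0\right) 28 = 29 \cdot 0 \cdot 28 = 0 \cdot 28 = 0$)
$G{\left(7,-13 \right)} 35 - Y = 3 \left(-13\right) 35 - 0 = \left(-39\right) 35 + 0 = -1365 + 0 = -1365$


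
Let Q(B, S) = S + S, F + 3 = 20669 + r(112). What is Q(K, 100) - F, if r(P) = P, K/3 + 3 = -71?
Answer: -20578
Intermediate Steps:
K = -222 (K = -9 + 3*(-71) = -9 - 213 = -222)
F = 20778 (F = -3 + (20669 + 112) = -3 + 20781 = 20778)
Q(B, S) = 2*S
Q(K, 100) - F = 2*100 - 1*20778 = 200 - 20778 = -20578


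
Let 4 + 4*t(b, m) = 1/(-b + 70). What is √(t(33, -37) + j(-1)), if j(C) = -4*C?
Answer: √16465/74 ≈ 1.7340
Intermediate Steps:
t(b, m) = -1 + 1/(4*(70 - b)) (t(b, m) = -1 + 1/(4*(-b + 70)) = -1 + 1/(4*(70 - b)))
√(t(33, -37) + j(-1)) = √((279/4 - 1*33)/(-70 + 33) - 4*(-1)) = √((279/4 - 33)/(-37) + 4) = √(-1/37*147/4 + 4) = √(-147/148 + 4) = √(445/148) = √16465/74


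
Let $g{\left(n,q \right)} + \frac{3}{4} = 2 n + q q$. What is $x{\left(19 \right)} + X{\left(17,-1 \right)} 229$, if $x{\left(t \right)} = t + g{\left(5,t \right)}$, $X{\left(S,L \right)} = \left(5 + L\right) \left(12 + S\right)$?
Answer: $\frac{107813}{4} \approx 26953.0$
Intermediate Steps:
$g{\left(n,q \right)} = - \frac{3}{4} + q^{2} + 2 n$ ($g{\left(n,q \right)} = - \frac{3}{4} + \left(2 n + q q\right) = - \frac{3}{4} + \left(2 n + q^{2}\right) = - \frac{3}{4} + \left(q^{2} + 2 n\right) = - \frac{3}{4} + q^{2} + 2 n$)
$x{\left(t \right)} = \frac{37}{4} + t + t^{2}$ ($x{\left(t \right)} = t + \left(- \frac{3}{4} + t^{2} + 2 \cdot 5\right) = t + \left(- \frac{3}{4} + t^{2} + 10\right) = t + \left(\frac{37}{4} + t^{2}\right) = \frac{37}{4} + t + t^{2}$)
$x{\left(19 \right)} + X{\left(17,-1 \right)} 229 = \left(\frac{37}{4} + 19 + 19^{2}\right) + \left(60 + 5 \cdot 17 + 12 \left(-1\right) - 17\right) 229 = \left(\frac{37}{4} + 19 + 361\right) + \left(60 + 85 - 12 - 17\right) 229 = \frac{1557}{4} + 116 \cdot 229 = \frac{1557}{4} + 26564 = \frac{107813}{4}$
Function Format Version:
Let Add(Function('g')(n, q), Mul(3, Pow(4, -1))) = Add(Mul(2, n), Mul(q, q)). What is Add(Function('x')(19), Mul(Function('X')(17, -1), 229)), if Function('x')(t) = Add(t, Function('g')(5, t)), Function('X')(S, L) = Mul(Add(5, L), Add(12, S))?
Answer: Rational(107813, 4) ≈ 26953.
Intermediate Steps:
Function('g')(n, q) = Add(Rational(-3, 4), Pow(q, 2), Mul(2, n)) (Function('g')(n, q) = Add(Rational(-3, 4), Add(Mul(2, n), Mul(q, q))) = Add(Rational(-3, 4), Add(Mul(2, n), Pow(q, 2))) = Add(Rational(-3, 4), Add(Pow(q, 2), Mul(2, n))) = Add(Rational(-3, 4), Pow(q, 2), Mul(2, n)))
Function('x')(t) = Add(Rational(37, 4), t, Pow(t, 2)) (Function('x')(t) = Add(t, Add(Rational(-3, 4), Pow(t, 2), Mul(2, 5))) = Add(t, Add(Rational(-3, 4), Pow(t, 2), 10)) = Add(t, Add(Rational(37, 4), Pow(t, 2))) = Add(Rational(37, 4), t, Pow(t, 2)))
Add(Function('x')(19), Mul(Function('X')(17, -1), 229)) = Add(Add(Rational(37, 4), 19, Pow(19, 2)), Mul(Add(60, Mul(5, 17), Mul(12, -1), Mul(-1, 17)), 229)) = Add(Add(Rational(37, 4), 19, 361), Mul(Add(60, 85, -12, -17), 229)) = Add(Rational(1557, 4), Mul(116, 229)) = Add(Rational(1557, 4), 26564) = Rational(107813, 4)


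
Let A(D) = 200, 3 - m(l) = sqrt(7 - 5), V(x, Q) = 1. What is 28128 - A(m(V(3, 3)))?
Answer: 27928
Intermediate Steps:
m(l) = 3 - sqrt(2) (m(l) = 3 - sqrt(7 - 5) = 3 - sqrt(2))
28128 - A(m(V(3, 3))) = 28128 - 1*200 = 28128 - 200 = 27928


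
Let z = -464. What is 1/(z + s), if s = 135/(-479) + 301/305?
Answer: -146095/67685076 ≈ -0.0021585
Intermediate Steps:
s = 103004/146095 (s = 135*(-1/479) + 301*(1/305) = -135/479 + 301/305 = 103004/146095 ≈ 0.70505)
1/(z + s) = 1/(-464 + 103004/146095) = 1/(-67685076/146095) = -146095/67685076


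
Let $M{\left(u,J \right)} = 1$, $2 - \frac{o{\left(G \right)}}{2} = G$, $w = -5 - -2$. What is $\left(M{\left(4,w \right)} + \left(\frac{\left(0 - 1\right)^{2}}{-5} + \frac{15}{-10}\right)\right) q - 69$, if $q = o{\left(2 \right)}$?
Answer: $-69$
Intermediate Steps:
$w = -3$ ($w = -5 + 2 = -3$)
$o{\left(G \right)} = 4 - 2 G$
$q = 0$ ($q = 4 - 4 = 0$)
$\left(M{\left(4,w \right)} + \left(\frac{\left(0 - 1\right)^{2}}{-5} + \frac{15}{-10}\right)\right) q - 69 = \left(1 + \left(\frac{\left(0 - 1\right)^{2}}{-5} + \frac{15}{-10}\right)\right) 0 - 69 = \left(1 + \left(\left(-1\right)^{2} \left(- \frac{1}{5}\right) + 15 \left(- \frac{1}{10}\right)\right)\right) 0 - 69 = \left(1 + \left(1 \left(- \frac{1}{5}\right) - \frac{3}{2}\right)\right) 0 - 69 = \left(1 - \frac{17}{10}\right) 0 - 69 = \left(- \frac{7}{10}\right) 0 - 69 = 0 - 69 = -69$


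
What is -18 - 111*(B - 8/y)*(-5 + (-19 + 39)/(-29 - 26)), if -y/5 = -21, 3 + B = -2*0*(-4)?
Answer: -712039/385 ≈ -1849.5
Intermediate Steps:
B = -3 (B = -3 - 2*0*(-4) = -3 + 0*(-4) = -3 + 0 = -3)
y = 105 (y = -5*(-21) = 105)
-18 - 111*(B - 8/y)*(-5 + (-19 + 39)/(-29 - 26)) = -18 - 111*(-3 - 8/105)*(-5 + (-19 + 39)/(-29 - 26)) = -18 - 111*(-3 - 8*1/105)*(-5 + 20/(-55)) = -18 - 111*(-3 - 8/105)*(-5 + 20*(-1/55)) = -18 - (-11951)*(-5 - 4/11)/35 = -18 - (-11951)*(-59)/(35*11) = -18 - 111*19057/1155 = -18 - 705109/385 = -712039/385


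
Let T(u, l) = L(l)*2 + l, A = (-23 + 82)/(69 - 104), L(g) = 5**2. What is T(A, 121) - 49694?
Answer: -49523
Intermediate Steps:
L(g) = 25
A = -59/35 (A = 59/(-35) = 59*(-1/35) = -59/35 ≈ -1.6857)
T(u, l) = 50 + l (T(u, l) = 25*2 + l = 50 + l)
T(A, 121) - 49694 = (50 + 121) - 49694 = 171 - 49694 = -49523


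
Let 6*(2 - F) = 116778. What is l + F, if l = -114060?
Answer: -133521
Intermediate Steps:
F = -19461 (F = 2 - 1/6*116778 = 2 - 19463 = -19461)
l + F = -114060 - 19461 = -133521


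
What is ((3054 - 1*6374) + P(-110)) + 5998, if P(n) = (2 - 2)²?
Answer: 2678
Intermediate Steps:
P(n) = 0 (P(n) = 0² = 0)
((3054 - 1*6374) + P(-110)) + 5998 = ((3054 - 1*6374) + 0) + 5998 = ((3054 - 6374) + 0) + 5998 = (-3320 + 0) + 5998 = -3320 + 5998 = 2678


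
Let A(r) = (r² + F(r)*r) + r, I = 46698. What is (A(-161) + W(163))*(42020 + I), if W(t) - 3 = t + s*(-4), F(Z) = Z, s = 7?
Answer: 4597278042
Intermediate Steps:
A(r) = r + 2*r² (A(r) = (r² + r*r) + r = (r² + r²) + r = 2*r² + r = r + 2*r²)
W(t) = -25 + t (W(t) = 3 + (t + 7*(-4)) = 3 + (t - 28) = 3 + (-28 + t) = -25 + t)
(A(-161) + W(163))*(42020 + I) = (-161*(1 + 2*(-161)) + (-25 + 163))*(42020 + 46698) = (-161*(1 - 322) + 138)*88718 = (-161*(-321) + 138)*88718 = (51681 + 138)*88718 = 51819*88718 = 4597278042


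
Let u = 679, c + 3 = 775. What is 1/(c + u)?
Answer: 1/1451 ≈ 0.00068918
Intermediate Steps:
c = 772 (c = -3 + 775 = 772)
1/(c + u) = 1/(772 + 679) = 1/1451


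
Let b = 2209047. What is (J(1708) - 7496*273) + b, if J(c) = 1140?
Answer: 163779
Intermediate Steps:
(J(1708) - 7496*273) + b = (1140 - 7496*273) + 2209047 = (1140 - 2046408) + 2209047 = -2045268 + 2209047 = 163779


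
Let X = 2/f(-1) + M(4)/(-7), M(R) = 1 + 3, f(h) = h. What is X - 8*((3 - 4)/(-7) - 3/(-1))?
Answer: -194/7 ≈ -27.714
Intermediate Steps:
M(R) = 4
X = -18/7 (X = 2/(-1) + 4/(-7) = 2*(-1) + 4*(-⅐) = -2 - 4/7 = -18/7 ≈ -2.5714)
X - 8*((3 - 4)/(-7) - 3/(-1)) = -18/7 - 8*((3 - 4)/(-7) - 3/(-1)) = -18/7 - 8*(-1*(-⅐) - 3*(-1)) = -18/7 - 8*(⅐ + 3) = -18/7 - 8*22/7 = -18/7 - 176/7 = -194/7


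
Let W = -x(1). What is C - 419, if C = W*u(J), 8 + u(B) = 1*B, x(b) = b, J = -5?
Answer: -406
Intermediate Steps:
W = -1 (W = -1*1 = -1)
u(B) = -8 + B (u(B) = -8 + 1*B = -8 + B)
C = 13 (C = -(-8 - 5) = -1*(-13) = 13)
C - 419 = 13 - 419 = -406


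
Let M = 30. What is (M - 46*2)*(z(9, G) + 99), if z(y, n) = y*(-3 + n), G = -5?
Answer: -1674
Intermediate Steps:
(M - 46*2)*(z(9, G) + 99) = (30 - 46*2)*(9*(-3 - 5) + 99) = (30 - 92)*(9*(-8) + 99) = -62*(-72 + 99) = -62*27 = -1674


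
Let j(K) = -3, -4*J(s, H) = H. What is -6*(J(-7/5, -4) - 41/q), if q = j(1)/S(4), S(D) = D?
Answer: -334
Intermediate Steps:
J(s, H) = -H/4
q = -¾ (q = -3/4 = -3*¼ = -¾ ≈ -0.75000)
-6*(J(-7/5, -4) - 41/q) = -6*(-¼*(-4) - 41/(-¾)) = -6*(1 - 41*(-4/3)) = -6*(1 + 164/3) = -6*167/3 = -334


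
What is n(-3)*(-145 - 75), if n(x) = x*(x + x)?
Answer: -3960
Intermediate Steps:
n(x) = 2*x**2 (n(x) = x*(2*x) = 2*x**2)
n(-3)*(-145 - 75) = (2*(-3)**2)*(-145 - 75) = (2*9)*(-220) = 18*(-220) = -3960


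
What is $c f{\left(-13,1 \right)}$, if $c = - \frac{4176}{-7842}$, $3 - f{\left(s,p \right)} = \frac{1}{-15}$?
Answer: $\frac{10672}{6535} \approx 1.6331$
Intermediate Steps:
$f{\left(s,p \right)} = \frac{46}{15}$ ($f{\left(s,p \right)} = 3 - \frac{1}{-15} = 3 - - \frac{1}{15} = 3 + \frac{1}{15} = \frac{46}{15}$)
$c = \frac{696}{1307}$ ($c = \left(-4176\right) \left(- \frac{1}{7842}\right) = \frac{696}{1307} \approx 0.53252$)
$c f{\left(-13,1 \right)} = \frac{696}{1307} \cdot \frac{46}{15} = \frac{10672}{6535}$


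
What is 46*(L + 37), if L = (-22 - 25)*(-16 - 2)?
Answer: 40618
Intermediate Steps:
L = 846 (L = -47*(-18) = 846)
46*(L + 37) = 46*(846 + 37) = 46*883 = 40618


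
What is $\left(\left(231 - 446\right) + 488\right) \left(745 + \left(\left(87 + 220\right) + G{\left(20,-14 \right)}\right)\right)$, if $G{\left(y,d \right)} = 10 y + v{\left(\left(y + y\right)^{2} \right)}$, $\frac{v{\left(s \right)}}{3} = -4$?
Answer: $338520$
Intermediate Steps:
$v{\left(s \right)} = -12$ ($v{\left(s \right)} = 3 \left(-4\right) = -12$)
$G{\left(y,d \right)} = -12 + 10 y$ ($G{\left(y,d \right)} = 10 y - 12 = -12 + 10 y$)
$\left(\left(231 - 446\right) + 488\right) \left(745 + \left(\left(87 + 220\right) + G{\left(20,-14 \right)}\right)\right) = \left(\left(231 - 446\right) + 488\right) \left(745 + \left(\left(87 + 220\right) + \left(-12 + 10 \cdot 20\right)\right)\right) = \left(-215 + 488\right) \left(745 + \left(307 + \left(-12 + 200\right)\right)\right) = 273 \left(745 + \left(307 + 188\right)\right) = 273 \left(745 + 495\right) = 273 \cdot 1240 = 338520$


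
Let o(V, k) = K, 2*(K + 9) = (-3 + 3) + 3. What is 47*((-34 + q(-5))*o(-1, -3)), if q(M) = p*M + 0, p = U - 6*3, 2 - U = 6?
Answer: -26790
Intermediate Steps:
K = -15/2 (K = -9 + ((-3 + 3) + 3)/2 = -9 + (0 + 3)/2 = -9 + (½)*3 = -9 + 3/2 = -15/2 ≈ -7.5000)
o(V, k) = -15/2
U = -4 (U = 2 - 1*6 = 2 - 6 = -4)
p = -22 (p = -4 - 6*3 = -4 - 1*18 = -4 - 18 = -22)
q(M) = -22*M (q(M) = -22*M + 0 = -22*M)
47*((-34 + q(-5))*o(-1, -3)) = 47*((-34 - 22*(-5))*(-15/2)) = 47*((-34 + 110)*(-15/2)) = 47*(76*(-15/2)) = 47*(-570) = -26790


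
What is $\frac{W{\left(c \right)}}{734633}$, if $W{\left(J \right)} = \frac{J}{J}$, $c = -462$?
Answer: $\frac{1}{734633} \approx 1.3612 \cdot 10^{-6}$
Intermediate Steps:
$W{\left(J \right)} = 1$
$\frac{W{\left(c \right)}}{734633} = 1 \cdot \frac{1}{734633} = \frac{1}{734633}$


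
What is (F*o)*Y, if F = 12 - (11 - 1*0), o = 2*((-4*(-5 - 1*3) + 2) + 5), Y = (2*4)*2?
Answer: 1248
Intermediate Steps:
Y = 16 (Y = 8*2 = 16)
o = 78 (o = 2*((-4*(-5 - 3) + 2) + 5) = 2*((-4*(-8) + 2) + 5) = 2*((32 + 2) + 5) = 2*(34 + 5) = 2*39 = 78)
F = 1 (F = 12 - (11 + 0) = 12 - 1*11 = 12 - 11 = 1)
(F*o)*Y = (1*78)*16 = 78*16 = 1248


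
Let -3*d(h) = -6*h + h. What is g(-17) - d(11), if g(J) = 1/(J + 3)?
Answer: -773/42 ≈ -18.405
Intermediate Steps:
d(h) = 5*h/3 (d(h) = -(-6*h + h)/3 = -(-5)*h/3 = 5*h/3)
g(J) = 1/(3 + J)
g(-17) - d(11) = 1/(3 - 17) - 5*11/3 = 1/(-14) - 1*55/3 = -1/14 - 55/3 = -773/42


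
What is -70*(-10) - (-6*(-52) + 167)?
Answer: 221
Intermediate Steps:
-70*(-10) - (-6*(-52) + 167) = 700 - (312 + 167) = 700 - 1*479 = 700 - 479 = 221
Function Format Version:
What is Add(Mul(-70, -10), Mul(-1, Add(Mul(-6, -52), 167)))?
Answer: 221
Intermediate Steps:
Add(Mul(-70, -10), Mul(-1, Add(Mul(-6, -52), 167))) = Add(700, Mul(-1, Add(312, 167))) = Add(700, Mul(-1, 479)) = Add(700, -479) = 221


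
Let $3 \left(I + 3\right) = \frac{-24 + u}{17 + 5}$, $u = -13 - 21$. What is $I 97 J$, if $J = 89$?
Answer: $- \frac{1105024}{33} \approx -33486.0$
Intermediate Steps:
$u = -34$ ($u = -13 - 21 = -34$)
$I = - \frac{128}{33}$ ($I = -3 + \frac{\left(-24 - 34\right) \frac{1}{17 + 5}}{3} = -3 + \frac{\left(-58\right) \frac{1}{22}}{3} = -3 + \frac{1}{3} \left(- \frac{29}{11}\right) = -3 - \frac{29}{33} = - \frac{128}{33} \approx -3.8788$)
$I 97 J = \left(- \frac{128}{33}\right) 97 \cdot 89 = \left(- \frac{12416}{33}\right) 89 = - \frac{1105024}{33}$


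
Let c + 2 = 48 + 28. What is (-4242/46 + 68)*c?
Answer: -41218/23 ≈ -1792.1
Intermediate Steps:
c = 74 (c = -2 + (48 + 28) = -2 + 76 = 74)
(-4242/46 + 68)*c = (-4242/46 + 68)*74 = (-101*21/23 + 68)*74 = (-2121/23 + 68)*74 = -557/23*74 = -41218/23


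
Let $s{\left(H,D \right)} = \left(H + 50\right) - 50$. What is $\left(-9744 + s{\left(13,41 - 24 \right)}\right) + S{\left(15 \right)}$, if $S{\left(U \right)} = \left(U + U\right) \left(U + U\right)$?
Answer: $-8831$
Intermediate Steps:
$S{\left(U \right)} = 4 U^{2}$ ($S{\left(U \right)} = 2 U 2 U = 4 U^{2}$)
$s{\left(H,D \right)} = H$ ($s{\left(H,D \right)} = \left(50 + H\right) - 50 = H$)
$\left(-9744 + s{\left(13,41 - 24 \right)}\right) + S{\left(15 \right)} = \left(-9744 + 13\right) + 4 \cdot 15^{2} = -9731 + 4 \cdot 225 = -9731 + 900 = -8831$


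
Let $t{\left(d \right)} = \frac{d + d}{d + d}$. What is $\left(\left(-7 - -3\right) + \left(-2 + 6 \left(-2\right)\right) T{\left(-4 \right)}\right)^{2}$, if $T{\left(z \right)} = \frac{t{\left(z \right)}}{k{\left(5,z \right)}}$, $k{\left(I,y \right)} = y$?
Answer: $\frac{1}{4} \approx 0.25$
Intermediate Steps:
$t{\left(d \right)} = 1$ ($t{\left(d \right)} = \frac{2 d}{2 d} = 2 d \frac{1}{2 d} = 1$)
$T{\left(z \right)} = \frac{1}{z}$ ($T{\left(z \right)} = 1 \frac{1}{z} = \frac{1}{z}$)
$\left(\left(-7 - -3\right) + \left(-2 + 6 \left(-2\right)\right) T{\left(-4 \right)}\right)^{2} = \left(\left(-7 - -3\right) + \frac{-2 + 6 \left(-2\right)}{-4}\right)^{2} = \left(\left(-7 + 3\right) + \left(-2 - 12\right) \left(- \frac{1}{4}\right)\right)^{2} = \left(-4 - - \frac{7}{2}\right)^{2} = \left(-4 + \frac{7}{2}\right)^{2} = \left(- \frac{1}{2}\right)^{2} = \frac{1}{4}$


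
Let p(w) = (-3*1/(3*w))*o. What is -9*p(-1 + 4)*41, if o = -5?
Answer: -615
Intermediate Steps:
p(w) = 5/w (p(w) = -3*1/(3*w)*(-5) = -1/w*(-5) = 5/w)
-9*p(-1 + 4)*41 = -45/(-1 + 4)*41 = -45/3*41 = -9*5/3*41 = -15*41 = -615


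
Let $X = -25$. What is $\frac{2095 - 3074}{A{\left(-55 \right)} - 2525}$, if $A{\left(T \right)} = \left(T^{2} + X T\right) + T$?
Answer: $- \frac{979}{1820} \approx -0.53791$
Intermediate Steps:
$A{\left(T \right)} = T^{2} - 24 T$ ($A{\left(T \right)} = \left(T^{2} - 25 T\right) + T = T^{2} - 24 T$)
$\frac{2095 - 3074}{A{\left(-55 \right)} - 2525} = \frac{2095 - 3074}{- 55 \left(-24 - 55\right) - 2525} = - \frac{979}{\left(-55\right) \left(-79\right) - 2525} = - \frac{979}{4345 - 2525} = - \frac{979}{1820}$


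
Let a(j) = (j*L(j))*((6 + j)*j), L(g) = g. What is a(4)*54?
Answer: 34560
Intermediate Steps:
a(j) = j³*(6 + j) (a(j) = (j*j)*((6 + j)*j) = j²*(j*(6 + j)) = j³*(6 + j))
a(4)*54 = (4³*(6 + 4))*54 = (64*10)*54 = 640*54 = 34560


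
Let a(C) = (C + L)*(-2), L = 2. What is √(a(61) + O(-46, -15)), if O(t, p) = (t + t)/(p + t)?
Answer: I*√463234/61 ≈ 11.158*I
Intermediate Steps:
O(t, p) = 2*t/(p + t) (O(t, p) = (2*t)/(p + t) = 2*t/(p + t))
a(C) = -4 - 2*C (a(C) = (C + 2)*(-2) = (2 + C)*(-2) = -4 - 2*C)
√(a(61) + O(-46, -15)) = √((-4 - 2*61) + 2*(-46)/(-15 - 46)) = √((-4 - 122) + 2*(-46)/(-61)) = √(-126 + 2*(-46)*(-1/61)) = √(-126 + 92/61) = √(-7594/61) = I*√463234/61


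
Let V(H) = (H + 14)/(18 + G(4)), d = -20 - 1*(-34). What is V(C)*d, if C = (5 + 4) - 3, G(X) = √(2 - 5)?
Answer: 1680/109 - 280*I*√3/327 ≈ 15.413 - 1.4831*I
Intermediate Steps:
d = 14 (d = -20 + 34 = 14)
G(X) = I*√3 (G(X) = √(-3) = I*√3)
C = 6 (C = 9 - 3 = 6)
V(H) = (14 + H)/(18 + I*√3) (V(H) = (H + 14)/(18 + I*√3) = (14 + H)/(18 + I*√3))
V(C)*d = ((14 + 6)/(18 + I*√3))*14 = (20/(18 + I*√3))*14 = 280/(18 + I*√3)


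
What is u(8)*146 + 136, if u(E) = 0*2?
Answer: 136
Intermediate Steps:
u(E) = 0
u(8)*146 + 136 = 0*146 + 136 = 0 + 136 = 136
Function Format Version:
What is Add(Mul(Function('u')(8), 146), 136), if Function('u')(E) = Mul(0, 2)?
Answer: 136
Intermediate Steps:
Function('u')(E) = 0
Add(Mul(Function('u')(8), 146), 136) = Add(Mul(0, 146), 136) = Add(0, 136) = 136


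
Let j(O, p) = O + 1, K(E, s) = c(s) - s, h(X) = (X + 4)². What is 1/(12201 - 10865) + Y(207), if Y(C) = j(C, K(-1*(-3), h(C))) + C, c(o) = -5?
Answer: 554441/1336 ≈ 415.00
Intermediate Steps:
h(X) = (4 + X)²
K(E, s) = -5 - s
j(O, p) = 1 + O
Y(C) = 1 + 2*C (Y(C) = (1 + C) + C = 1 + 2*C)
1/(12201 - 10865) + Y(207) = 1/(12201 - 10865) + (1 + 2*207) = 1/1336 + (1 + 414) = 1/1336 + 415 = 554441/1336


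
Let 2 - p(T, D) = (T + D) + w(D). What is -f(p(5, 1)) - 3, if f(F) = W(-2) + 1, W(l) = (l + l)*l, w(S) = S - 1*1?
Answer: -12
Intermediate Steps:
w(S) = -1 + S (w(S) = S - 1 = -1 + S)
W(l) = 2*l**2 (W(l) = (2*l)*l = 2*l**2)
p(T, D) = 3 - T - 2*D (p(T, D) = 2 - ((T + D) + (-1 + D)) = 2 - ((D + T) + (-1 + D)) = 2 - (-1 + T + 2*D) = 2 + (1 - T - 2*D) = 3 - T - 2*D)
f(F) = 9 (f(F) = 2*(-2)**2 + 1 = 2*4 + 1 = 8 + 1 = 9)
-f(p(5, 1)) - 3 = -1*9 - 3 = -9 - 3 = -12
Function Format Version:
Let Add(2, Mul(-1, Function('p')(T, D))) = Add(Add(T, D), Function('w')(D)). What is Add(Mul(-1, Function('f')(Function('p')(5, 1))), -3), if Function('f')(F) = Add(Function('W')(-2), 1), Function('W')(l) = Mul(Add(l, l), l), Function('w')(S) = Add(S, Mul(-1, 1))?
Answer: -12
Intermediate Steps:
Function('w')(S) = Add(-1, S) (Function('w')(S) = Add(S, -1) = Add(-1, S))
Function('W')(l) = Mul(2, Pow(l, 2)) (Function('W')(l) = Mul(Mul(2, l), l) = Mul(2, Pow(l, 2)))
Function('p')(T, D) = Add(3, Mul(-1, T), Mul(-2, D)) (Function('p')(T, D) = Add(2, Mul(-1, Add(Add(T, D), Add(-1, D)))) = Add(2, Mul(-1, Add(Add(D, T), Add(-1, D)))) = Add(2, Mul(-1, Add(-1, T, Mul(2, D)))) = Add(2, Add(1, Mul(-1, T), Mul(-2, D))) = Add(3, Mul(-1, T), Mul(-2, D)))
Function('f')(F) = 9 (Function('f')(F) = Add(Mul(2, Pow(-2, 2)), 1) = Add(Mul(2, 4), 1) = Add(8, 1) = 9)
Add(Mul(-1, Function('f')(Function('p')(5, 1))), -3) = Add(Mul(-1, 9), -3) = Add(-9, -3) = -12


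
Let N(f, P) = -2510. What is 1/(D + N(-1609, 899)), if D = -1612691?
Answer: -1/1615201 ≈ -6.1912e-7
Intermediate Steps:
1/(D + N(-1609, 899)) = 1/(-1612691 - 2510) = 1/(-1615201) = -1/1615201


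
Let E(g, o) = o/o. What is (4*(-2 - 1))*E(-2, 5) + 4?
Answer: -8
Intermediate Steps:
E(g, o) = 1
(4*(-2 - 1))*E(-2, 5) + 4 = (4*(-2 - 1))*1 + 4 = (4*(-3))*1 + 4 = -12*1 + 4 = -12 + 4 = -8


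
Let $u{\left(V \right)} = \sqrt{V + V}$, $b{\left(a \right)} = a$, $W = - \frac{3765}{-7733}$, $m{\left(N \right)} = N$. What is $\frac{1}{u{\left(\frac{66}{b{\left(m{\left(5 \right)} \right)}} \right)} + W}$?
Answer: $- \frac{48524575}{2607543341} + \frac{119598578 \sqrt{165}}{7822630023} \approx 0.17778$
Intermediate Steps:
$W = \frac{3765}{7733}$ ($W = \left(-3765\right) \left(- \frac{1}{7733}\right) = \frac{3765}{7733} \approx 0.48687$)
$u{\left(V \right)} = \sqrt{2} \sqrt{V}$ ($u{\left(V \right)} = \sqrt{2 V} = \sqrt{2} \sqrt{V}$)
$\frac{1}{u{\left(\frac{66}{b{\left(m{\left(5 \right)} \right)}} \right)} + W} = \frac{1}{\sqrt{2} \sqrt{\frac{66}{5}} + \frac{3765}{7733}} = \frac{1}{\sqrt{2} \frac{\sqrt{330}}{5} + \frac{3765}{7733}} = \frac{1}{\frac{2 \sqrt{165}}{5} + \frac{3765}{7733}} = \frac{1}{\frac{3765}{7733} + \frac{2 \sqrt{165}}{5}}$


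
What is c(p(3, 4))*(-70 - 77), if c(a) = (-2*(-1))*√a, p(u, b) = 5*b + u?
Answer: -294*√23 ≈ -1410.0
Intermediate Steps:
p(u, b) = u + 5*b
c(a) = 2*√a
c(p(3, 4))*(-70 - 77) = (2*√(3 + 5*4))*(-70 - 77) = (2*√(3 + 20))*(-147) = (2*√23)*(-147) = -294*√23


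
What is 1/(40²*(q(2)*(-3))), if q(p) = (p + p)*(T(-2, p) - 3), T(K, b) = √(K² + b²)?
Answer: 1/6400 + √2/9600 ≈ 0.00030356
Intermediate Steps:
q(p) = 2*p*(-3 + √(4 + p²)) (q(p) = (p + p)*(√((-2)² + p²) - 3) = (2*p)*(√(4 + p²) - 3) = (2*p)*(-3 + √(4 + p²)) = 2*p*(-3 + √(4 + p²)))
1/(40²*(q(2)*(-3))) = 1/(40²*((2*2*(-3 + √(4 + 2²)))*(-3))) = 1/(1600*((2*2*(-3 + √(4 + 4)))*(-3))) = 1/(1600*((2*2*(-3 + √8))*(-3))) = 1/(1600*((2*2*(-3 + 2*√2))*(-3))) = 1/(1600*((-12 + 8*√2)*(-3))) = 1/(1600*(36 - 24*√2)) = 1/(57600 - 38400*√2)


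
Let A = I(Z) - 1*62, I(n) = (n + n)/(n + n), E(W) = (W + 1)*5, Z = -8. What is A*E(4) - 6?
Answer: -1531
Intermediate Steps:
E(W) = 5 + 5*W (E(W) = (1 + W)*5 = 5 + 5*W)
I(n) = 1 (I(n) = (2*n)/((2*n)) = (2*n)*(1/(2*n)) = 1)
A = -61 (A = 1 - 1*62 = 1 - 62 = -61)
A*E(4) - 6 = -61*(5 + 5*4) - 6 = -61*(5 + 20) - 6 = -61*25 - 6 = -1525 - 6 = -1531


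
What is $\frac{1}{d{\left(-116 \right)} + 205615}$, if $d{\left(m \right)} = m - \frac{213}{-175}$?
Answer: $\frac{175}{35962538} \approx 4.8662 \cdot 10^{-6}$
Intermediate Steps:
$d{\left(m \right)} = \frac{213}{175} + m$ ($d{\left(m \right)} = m - - \frac{213}{175} = m + \frac{213}{175} = \frac{213}{175} + m$)
$\frac{1}{d{\left(-116 \right)} + 205615} = \frac{1}{\left(\frac{213}{175} - 116\right) + 205615} = \frac{1}{- \frac{20087}{175} + 205615} = \frac{1}{\frac{35962538}{175}} = \frac{175}{35962538}$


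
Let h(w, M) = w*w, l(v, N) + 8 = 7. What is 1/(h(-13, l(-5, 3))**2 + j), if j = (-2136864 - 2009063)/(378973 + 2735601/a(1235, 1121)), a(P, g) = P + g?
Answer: 47136631/1345755223043 ≈ 3.5026e-5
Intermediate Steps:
l(v, N) = -1 (l(v, N) = -8 + 7 = -1)
h(w, M) = w**2
j = -514094948/47136631 (j = (-2136864 - 2009063)/(378973 + 2735601/(1235 + 1121)) = -4145927/(378973 + 2735601/2356) = -4145927/(378973 + 2735601*(1/2356)) = -4145927/(378973 + 143979/124) = -4145927/47136631/124 = -4145927*124/47136631 = -514094948/47136631 ≈ -10.906)
1/(h(-13, l(-5, 3))**2 + j) = 1/(((-13)**2)**2 - 514094948/47136631) = 1/(169**2 - 514094948/47136631) = 1/(28561 - 514094948/47136631) = 1/(1345755223043/47136631) = 47136631/1345755223043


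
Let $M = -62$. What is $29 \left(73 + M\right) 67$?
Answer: $21373$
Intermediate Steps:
$29 \left(73 + M\right) 67 = 29 \left(73 - 62\right) 67 = 29 \cdot 11 \cdot 67 = 319 \cdot 67 = 21373$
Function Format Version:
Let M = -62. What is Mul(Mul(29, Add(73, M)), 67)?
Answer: 21373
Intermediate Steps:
Mul(Mul(29, Add(73, M)), 67) = Mul(Mul(29, Add(73, -62)), 67) = Mul(Mul(29, 11), 67) = Mul(319, 67) = 21373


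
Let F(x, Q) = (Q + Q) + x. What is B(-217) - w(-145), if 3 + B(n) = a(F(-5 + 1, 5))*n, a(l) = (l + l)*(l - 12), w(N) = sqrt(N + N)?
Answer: 15621 - I*sqrt(290) ≈ 15621.0 - 17.029*I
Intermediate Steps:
F(x, Q) = x + 2*Q (F(x, Q) = 2*Q + x = x + 2*Q)
w(N) = sqrt(2)*sqrt(N) (w(N) = sqrt(2*N) = sqrt(2)*sqrt(N))
a(l) = 2*l*(-12 + l) (a(l) = (2*l)*(-12 + l) = 2*l*(-12 + l))
B(n) = -3 - 72*n (B(n) = -3 + (2*((-5 + 1) + 2*5)*(-12 + ((-5 + 1) + 2*5)))*n = -3 + (2*(-4 + 10)*(-12 + (-4 + 10)))*n = -3 + (2*6*(-12 + 6))*n = -3 + (2*6*(-6))*n = -3 - 72*n)
B(-217) - w(-145) = (-3 - 72*(-217)) - sqrt(2)*sqrt(-145) = (-3 + 15624) - sqrt(2)*I*sqrt(145) = 15621 - I*sqrt(290)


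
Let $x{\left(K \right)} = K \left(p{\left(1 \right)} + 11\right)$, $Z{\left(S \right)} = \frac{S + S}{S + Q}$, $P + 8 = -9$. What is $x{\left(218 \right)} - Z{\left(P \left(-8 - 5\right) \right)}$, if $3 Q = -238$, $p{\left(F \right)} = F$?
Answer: $\frac{65322}{25} \approx 2612.9$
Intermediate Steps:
$P = -17$ ($P = -8 - 9 = -17$)
$Q = - \frac{238}{3}$ ($Q = \frac{1}{3} \left(-238\right) = - \frac{238}{3} \approx -79.333$)
$Z{\left(S \right)} = \frac{2 S}{- \frac{238}{3} + S}$ ($Z{\left(S \right)} = \frac{S + S}{S - \frac{238}{3}} = \frac{2 S}{- \frac{238}{3} + S}$)
$x{\left(K \right)} = 12 K$ ($x{\left(K \right)} = K \left(1 + 11\right) = K 12 = 12 K$)
$x{\left(218 \right)} - Z{\left(P \left(-8 - 5\right) \right)} = 12 \cdot 218 - \frac{6 \left(- 17 \left(-8 - 5\right)\right)}{-238 + 3 \left(- 17 \left(-8 - 5\right)\right)} = 2616 - \frac{6 \left(\left(-17\right) \left(-13\right)\right)}{-238 + 3 \left(\left(-17\right) \left(-13\right)\right)} = 2616 - 6 \cdot 221 \frac{1}{-238 + 3 \cdot 221} = 2616 - 6 \cdot 221 \frac{1}{-238 + 663} = 2616 - 6 \cdot 221 \cdot \frac{1}{425} = 2616 - \frac{78}{25} = \frac{65322}{25}$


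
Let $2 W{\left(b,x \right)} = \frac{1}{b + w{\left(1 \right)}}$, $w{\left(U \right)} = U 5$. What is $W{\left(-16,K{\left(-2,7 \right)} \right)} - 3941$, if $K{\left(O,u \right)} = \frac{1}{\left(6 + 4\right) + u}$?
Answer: $- \frac{86703}{22} \approx -3941.0$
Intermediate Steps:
$w{\left(U \right)} = 5 U$
$K{\left(O,u \right)} = \frac{1}{10 + u}$
$W{\left(b,x \right)} = \frac{1}{2 \left(5 + b\right)}$ ($W{\left(b,x \right)} = \frac{1}{2 \left(b + 5 \cdot 1\right)} = \frac{1}{2 \left(b + 5\right)} = \frac{1}{2 \left(5 + b\right)}$)
$W{\left(-16,K{\left(-2,7 \right)} \right)} - 3941 = \frac{1}{2 \left(5 - 16\right)} - 3941 = \frac{1}{2 \left(-11\right)} - 3941 = \frac{1}{2} \left(- \frac{1}{11}\right) - 3941 = - \frac{1}{22} - 3941 = - \frac{86703}{22}$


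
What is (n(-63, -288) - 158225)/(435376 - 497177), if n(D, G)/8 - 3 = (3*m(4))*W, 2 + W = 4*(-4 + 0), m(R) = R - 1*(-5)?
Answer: 162089/61801 ≈ 2.6228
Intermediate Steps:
m(R) = 5 + R (m(R) = R + 5 = 5 + R)
W = -18 (W = -2 + 4*(-4 + 0) = -2 + 4*(-4) = -2 - 16 = -18)
n(D, G) = -3864 (n(D, G) = 24 + 8*((3*(5 + 4))*(-18)) = 24 + 8*((3*9)*(-18)) = 24 + 8*(27*(-18)) = 24 + 8*(-486) = 24 - 3888 = -3864)
(n(-63, -288) - 158225)/(435376 - 497177) = (-3864 - 158225)/(435376 - 497177) = -162089/(-61801) = -162089*(-1/61801) = 162089/61801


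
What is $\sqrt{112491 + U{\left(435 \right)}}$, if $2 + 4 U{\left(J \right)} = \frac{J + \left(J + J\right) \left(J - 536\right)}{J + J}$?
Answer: $\frac{\sqrt{1799446}}{4} \approx 335.36$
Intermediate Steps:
$U{\left(J \right)} = - \frac{1}{2} + \frac{J + 2 J \left(-536 + J\right)}{8 J}$ ($U{\left(J \right)} = - \frac{1}{2} + \frac{\left(J + \left(J + J\right) \left(J - 536\right)\right) \frac{1}{J + J}}{4} = - \frac{1}{2} + \frac{\left(J + 2 J \left(-536 + J\right)\right) \frac{1}{2 J}}{4} = - \frac{1}{2} + \frac{\frac{1}{2} \frac{1}{J} \left(J + 2 J \left(-536 + J\right)\right)}{4} = - \frac{1}{2} + \frac{J + 2 J \left(-536 + J\right)}{8 J}$)
$\sqrt{112491 + U{\left(435 \right)}} = \sqrt{112491 + \left(- \frac{1075}{8} + \frac{1}{4} \cdot 435\right)} = \sqrt{112491 + \left(- \frac{1075}{8} + \frac{435}{4}\right)} = \sqrt{112491 - \frac{205}{8}} = \sqrt{\frac{899723}{8}} = \frac{\sqrt{1799446}}{4}$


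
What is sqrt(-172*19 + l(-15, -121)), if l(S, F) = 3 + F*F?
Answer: 12*sqrt(79) ≈ 106.66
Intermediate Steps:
l(S, F) = 3 + F**2
sqrt(-172*19 + l(-15, -121)) = sqrt(-172*19 + (3 + (-121)**2)) = sqrt(-3268 + (3 + 14641)) = sqrt(-3268 + 14644) = sqrt(11376) = 12*sqrt(79)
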